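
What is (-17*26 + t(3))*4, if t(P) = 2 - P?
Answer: -1772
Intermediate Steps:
(-17*26 + t(3))*4 = (-17*26 + (2 - 1*3))*4 = (-442 + (2 - 3))*4 = (-442 - 1)*4 = -443*4 = -1772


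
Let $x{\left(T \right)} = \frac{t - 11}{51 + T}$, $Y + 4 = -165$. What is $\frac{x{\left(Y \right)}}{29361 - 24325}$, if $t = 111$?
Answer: $- \frac{25}{148562} \approx -0.00016828$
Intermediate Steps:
$Y = -169$ ($Y = -4 - 165 = -169$)
$x{\left(T \right)} = \frac{100}{51 + T}$ ($x{\left(T \right)} = \frac{111 - 11}{51 + T} = \frac{100}{51 + T}$)
$\frac{x{\left(Y \right)}}{29361 - 24325} = \frac{100 \frac{1}{51 - 169}}{29361 - 24325} = \frac{100 \frac{1}{-118}}{29361 - 24325} = \frac{100 \left(- \frac{1}{118}\right)}{5036} = \left(- \frac{50}{59}\right) \frac{1}{5036} = - \frac{25}{148562}$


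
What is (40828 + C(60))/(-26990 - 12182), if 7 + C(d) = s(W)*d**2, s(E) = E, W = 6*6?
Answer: -170421/39172 ≈ -4.3506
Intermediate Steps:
W = 36
C(d) = -7 + 36*d**2
(40828 + C(60))/(-26990 - 12182) = (40828 + (-7 + 36*60**2))/(-26990 - 12182) = (40828 + (-7 + 36*3600))/(-39172) = (40828 + (-7 + 129600))*(-1/39172) = (40828 + 129593)*(-1/39172) = 170421*(-1/39172) = -170421/39172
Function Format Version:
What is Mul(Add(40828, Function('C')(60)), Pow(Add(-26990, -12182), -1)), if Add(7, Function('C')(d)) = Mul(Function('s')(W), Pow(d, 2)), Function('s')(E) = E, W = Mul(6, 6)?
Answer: Rational(-170421, 39172) ≈ -4.3506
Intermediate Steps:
W = 36
Function('C')(d) = Add(-7, Mul(36, Pow(d, 2)))
Mul(Add(40828, Function('C')(60)), Pow(Add(-26990, -12182), -1)) = Mul(Add(40828, Add(-7, Mul(36, Pow(60, 2)))), Pow(Add(-26990, -12182), -1)) = Mul(Add(40828, Add(-7, Mul(36, 3600))), Pow(-39172, -1)) = Mul(Add(40828, Add(-7, 129600)), Rational(-1, 39172)) = Mul(Add(40828, 129593), Rational(-1, 39172)) = Mul(170421, Rational(-1, 39172)) = Rational(-170421, 39172)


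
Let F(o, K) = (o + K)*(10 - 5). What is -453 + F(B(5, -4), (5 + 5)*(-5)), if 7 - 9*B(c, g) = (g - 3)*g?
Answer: -2144/3 ≈ -714.67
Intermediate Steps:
B(c, g) = 7/9 - g*(-3 + g)/9 (B(c, g) = 7/9 - (g - 3)*g/9 = 7/9 - (-3 + g)*g/9 = 7/9 - g*(-3 + g)/9)
F(o, K) = 5*K + 5*o (F(o, K) = (K + o)*5 = 5*K + 5*o)
-453 + F(B(5, -4), (5 + 5)*(-5)) = -453 + (5*((5 + 5)*(-5)) + 5*(7/9 - 1/9*(-4)**2 + (1/3)*(-4))) = -453 + (5*(10*(-5)) + 5*(7/9 - 1/9*16 - 4/3)) = -453 + (5*(-50) + 5*(7/9 - 16/9 - 4/3)) = -453 + (-250 + 5*(-7/3)) = -453 + (-250 - 35/3) = -453 - 785/3 = -2144/3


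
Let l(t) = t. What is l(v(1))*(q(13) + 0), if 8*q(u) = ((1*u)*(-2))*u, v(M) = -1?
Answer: 169/4 ≈ 42.250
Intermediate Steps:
q(u) = -u²/4 (q(u) = (((1*u)*(-2))*u)/8 = ((u*(-2))*u)/8 = ((-2*u)*u)/8 = (-2*u²)/8 = -u²/4)
l(v(1))*(q(13) + 0) = -(-¼*13² + 0) = -(-¼*169 + 0) = -(-169/4 + 0) = -1*(-169/4) = 169/4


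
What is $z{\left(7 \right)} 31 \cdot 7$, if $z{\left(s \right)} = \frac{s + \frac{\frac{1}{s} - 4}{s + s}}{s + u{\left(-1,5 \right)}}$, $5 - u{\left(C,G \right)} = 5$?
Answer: $\frac{20429}{98} \approx 208.46$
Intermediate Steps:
$u{\left(C,G \right)} = 0$ ($u{\left(C,G \right)} = 5 - 5 = 0$)
$z{\left(s \right)} = \frac{s + \frac{-4 + \frac{1}{s}}{2 s}}{s}$ ($z{\left(s \right)} = \frac{s + \frac{\frac{1}{s} - 4}{s + s}}{s + 0} = \frac{s + \frac{-4 + \frac{1}{s}}{2 s}}{s}$)
$z{\left(7 \right)} 31 \cdot 7 = \frac{\frac{1}{2} + 7^{3} - 14}{343} \cdot 31 \cdot 7 = \frac{\frac{1}{2} + 343 - 14}{343} \cdot 31 \cdot 7 = \frac{1}{343} \cdot \frac{659}{2} \cdot 31 \cdot 7 = \frac{659}{686} \cdot 31 \cdot 7 = \frac{20429}{686} \cdot 7 = \frac{20429}{98}$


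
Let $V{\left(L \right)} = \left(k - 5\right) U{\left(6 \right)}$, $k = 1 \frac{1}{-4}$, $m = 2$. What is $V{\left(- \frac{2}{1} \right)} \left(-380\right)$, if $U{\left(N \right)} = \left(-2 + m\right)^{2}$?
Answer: $0$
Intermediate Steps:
$k = - \frac{1}{4}$ ($k = 1 \left(- \frac{1}{4}\right) = - \frac{1}{4} \approx -0.25$)
$U{\left(N \right)} = 0$ ($U{\left(N \right)} = \left(-2 + 2\right)^{2} = 0^{2} = 0$)
$V{\left(L \right)} = 0$ ($V{\left(L \right)} = \left(- \frac{1}{4} - 5\right) 0 = \left(- \frac{21}{4}\right) 0 = 0$)
$V{\left(- \frac{2}{1} \right)} \left(-380\right) = 0 \left(-380\right) = 0$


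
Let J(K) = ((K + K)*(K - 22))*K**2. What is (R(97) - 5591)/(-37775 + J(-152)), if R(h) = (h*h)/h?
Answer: -5494/1222071409 ≈ -4.4956e-6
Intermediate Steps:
R(h) = h (R(h) = h**2/h = h)
J(K) = 2*K**3*(-22 + K) (J(K) = ((2*K)*(-22 + K))*K**2 = (2*K*(-22 + K))*K**2 = 2*K**3*(-22 + K))
(R(97) - 5591)/(-37775 + J(-152)) = (97 - 5591)/(-37775 + 2*(-152)**3*(-22 - 152)) = -5494/(-37775 + 2*(-3511808)*(-174)) = -5494/(-37775 + 1222109184) = -5494/1222071409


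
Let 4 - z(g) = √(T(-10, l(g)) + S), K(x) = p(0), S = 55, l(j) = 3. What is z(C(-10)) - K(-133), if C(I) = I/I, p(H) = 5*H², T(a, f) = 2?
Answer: 4 - √57 ≈ -3.5498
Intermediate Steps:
C(I) = 1
K(x) = 0 (K(x) = 5*0² = 5*0 = 0)
z(g) = 4 - √57 (z(g) = 4 - √(2 + 55) = 4 - √57)
z(C(-10)) - K(-133) = (4 - √57) - 1*0 = (4 - √57) + 0 = 4 - √57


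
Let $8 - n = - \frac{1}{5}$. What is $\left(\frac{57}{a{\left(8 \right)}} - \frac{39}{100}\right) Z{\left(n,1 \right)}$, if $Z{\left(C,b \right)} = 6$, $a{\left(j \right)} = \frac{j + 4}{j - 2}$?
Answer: $\frac{8433}{50} \approx 168.66$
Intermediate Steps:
$a{\left(j \right)} = \frac{4 + j}{-2 + j}$
$n = \frac{41}{5}$ ($n = 8 - - \frac{1}{5} = 8 + \frac{1}{5} = \frac{41}{5} \approx 8.2$)
$\left(\frac{57}{a{\left(8 \right)}} - \frac{39}{100}\right) Z{\left(n,1 \right)} = \left(\frac{57}{\frac{1}{-2 + 8} \left(4 + 8\right)} - \frac{39}{100}\right) 6 = \left(\frac{57}{\frac{1}{6} \cdot 12} - \frac{39}{100}\right) 6 = \left(\frac{57}{2} - \frac{39}{100}\right) 6 = \frac{2811}{100} \cdot 6 = \frac{8433}{50}$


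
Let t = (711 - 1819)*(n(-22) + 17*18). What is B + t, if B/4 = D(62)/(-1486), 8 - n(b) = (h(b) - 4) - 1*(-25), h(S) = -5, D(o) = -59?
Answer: -245326594/743 ≈ -3.3018e+5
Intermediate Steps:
n(b) = -8 (n(b) = 8 - ((-5 - 4) - 1*(-25)) = 8 - (-9 + 25) = 8 - 1*16 = 8 - 16 = -8)
B = 118/743 (B = 4*(-59/(-1486)) = 4*(-59*(-1/1486)) = 4*(59/1486) = 118/743 ≈ 0.15882)
t = -330184 (t = (711 - 1819)*(-8 + 17*18) = -1108*(-8 + 306) = -1108*298 = -330184)
B + t = 118/743 - 330184 = -245326594/743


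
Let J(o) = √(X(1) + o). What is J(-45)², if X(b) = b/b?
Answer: -44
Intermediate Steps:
X(b) = 1
J(o) = √(1 + o)
J(-45)² = (√(1 - 45))² = (√(-44))² = (2*I*√11)² = -44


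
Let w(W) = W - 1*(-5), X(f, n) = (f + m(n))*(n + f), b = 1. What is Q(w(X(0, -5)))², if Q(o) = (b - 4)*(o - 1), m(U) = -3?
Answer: 3249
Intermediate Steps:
X(f, n) = (-3 + f)*(f + n) (X(f, n) = (f - 3)*(n + f) = (-3 + f)*(f + n))
w(W) = 5 + W (w(W) = W + 5 = 5 + W)
Q(o) = 3 - 3*o (Q(o) = (1 - 4)*(o - 1) = -3*(-1 + o) = 3 - 3*o)
Q(w(X(0, -5)))² = (3 - 3*(5 + (0² - 3*0 - 3*(-5) + 0*(-5))))² = (3 - 3*(5 + (0 + 0 + 15 + 0)))² = (3 - 3*(5 + 15))² = (3 - 3*20)² = (3 - 60)² = (-57)² = 3249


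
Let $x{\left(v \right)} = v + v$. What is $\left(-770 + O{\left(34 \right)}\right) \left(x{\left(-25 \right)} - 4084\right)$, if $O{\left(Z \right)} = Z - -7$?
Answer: $3013686$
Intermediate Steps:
$O{\left(Z \right)} = 7 + Z$ ($O{\left(Z \right)} = Z + 7 = 7 + Z$)
$x{\left(v \right)} = 2 v$
$\left(-770 + O{\left(34 \right)}\right) \left(x{\left(-25 \right)} - 4084\right) = \left(-770 + \left(7 + 34\right)\right) \left(2 \left(-25\right) - 4084\right) = \left(-770 + 41\right) \left(-50 - 4084\right) = \left(-729\right) \left(-4134\right) = 3013686$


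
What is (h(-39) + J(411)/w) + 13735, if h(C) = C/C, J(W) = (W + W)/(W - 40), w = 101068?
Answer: 257524094315/18748114 ≈ 13736.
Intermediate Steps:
J(W) = 2*W/(-40 + W) (J(W) = (2*W)/(-40 + W) = 2*W/(-40 + W))
h(C) = 1
(h(-39) + J(411)/w) + 13735 = (1 + (2*411/(-40 + 411))/101068) + 13735 = (1 + (2*411/371)*(1/101068)) + 13735 = (1 + (2*411*(1/371))*(1/101068)) + 13735 = (1 + (822/371)*(1/101068)) + 13735 = (1 + 411/18748114) + 13735 = 18748525/18748114 + 13735 = 257524094315/18748114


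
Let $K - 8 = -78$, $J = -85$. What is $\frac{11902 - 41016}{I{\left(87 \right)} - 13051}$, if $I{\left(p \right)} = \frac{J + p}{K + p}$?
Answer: $\frac{494938}{221865} \approx 2.2308$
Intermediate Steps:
$K = -70$ ($K = 8 - 78 = -70$)
$I{\left(p \right)} = \frac{-85 + p}{-70 + p}$
$\frac{11902 - 41016}{I{\left(87 \right)} - 13051} = \frac{11902 - 41016}{\frac{-85 + 87}{-70 + 87} - 13051} = - \frac{29114}{\frac{1}{17} \cdot 2 - 13051} = - \frac{29114}{\frac{2}{17} - 13051} = - \frac{29114}{- \frac{221865}{17}} = \left(-29114\right) \left(- \frac{17}{221865}\right) = \frac{494938}{221865}$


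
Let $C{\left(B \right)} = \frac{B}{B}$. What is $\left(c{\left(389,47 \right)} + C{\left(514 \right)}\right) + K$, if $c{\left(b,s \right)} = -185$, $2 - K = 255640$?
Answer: $-255822$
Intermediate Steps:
$K = -255638$ ($K = 2 - 255640 = -255638$)
$C{\left(B \right)} = 1$
$\left(c{\left(389,47 \right)} + C{\left(514 \right)}\right) + K = \left(-185 + 1\right) - 255638 = -184 - 255638 = -255822$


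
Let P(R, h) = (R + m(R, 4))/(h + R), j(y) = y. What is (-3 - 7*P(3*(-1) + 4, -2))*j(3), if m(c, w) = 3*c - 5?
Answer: -30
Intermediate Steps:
m(c, w) = -5 + 3*c
P(R, h) = (-5 + 4*R)/(R + h) (P(R, h) = (R + (-5 + 3*R))/(h + R) = (-5 + 4*R)/(R + h))
(-3 - 7*P(3*(-1) + 4, -2))*j(3) = (-3 - 7*(-5 + 4*(3*(-1) + 4))/((3*(-1) + 4) - 2))*3 = (-3 - 7*(-5 + 4*(-3 + 4))/((-3 + 4) - 2))*3 = (-3 - 7*(-5 + 4*1)/(1 - 2))*3 = (-3 - 7*(-5 + 4)/(-1))*3 = (-3 - (-7)*(-1))*3 = (-3 - 7*1)*3 = (-3 - 7)*3 = -10*3 = -30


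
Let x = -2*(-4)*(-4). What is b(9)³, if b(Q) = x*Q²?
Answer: -17414258688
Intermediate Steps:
x = -32 (x = 8*(-4) = -32)
b(Q) = -32*Q²
b(9)³ = (-32*9²)³ = (-32*81)³ = (-2592)³ = -17414258688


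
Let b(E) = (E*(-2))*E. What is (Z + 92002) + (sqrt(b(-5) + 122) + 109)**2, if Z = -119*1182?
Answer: -36703 + 1308*sqrt(2) ≈ -34853.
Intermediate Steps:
b(E) = -2*E**2 (b(E) = (-2*E)*E = -2*E**2)
Z = -140658
(Z + 92002) + (sqrt(b(-5) + 122) + 109)**2 = (-140658 + 92002) + (sqrt(-2*(-5)**2 + 122) + 109)**2 = -48656 + (sqrt(-2*25 + 122) + 109)**2 = -48656 + (sqrt(-50 + 122) + 109)**2 = -48656 + (sqrt(72) + 109)**2 = -48656 + (6*sqrt(2) + 109)**2 = -48656 + (109 + 6*sqrt(2))**2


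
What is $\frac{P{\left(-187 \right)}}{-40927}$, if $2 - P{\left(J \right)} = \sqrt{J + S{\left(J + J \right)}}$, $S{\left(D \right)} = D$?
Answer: $- \frac{2}{40927} + \frac{i \sqrt{561}}{40927} \approx -4.8867 \cdot 10^{-5} + 0.00057872 i$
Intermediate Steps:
$P{\left(J \right)} = 2 - \sqrt{3} \sqrt{J}$ ($P{\left(J \right)} = 2 - \sqrt{J + \left(J + J\right)} = 2 - \sqrt{J + 2 J} = 2 - \sqrt{3 J} = 2 - \sqrt{3} \sqrt{J}$)
$\frac{P{\left(-187 \right)}}{-40927} = \frac{2 - \sqrt{3} \sqrt{-187}}{-40927} = \left(2 - \sqrt{3} i \sqrt{187}\right) \left(- \frac{1}{40927}\right) = \left(2 - i \sqrt{561}\right) \left(- \frac{1}{40927}\right) = - \frac{2}{40927} + \frac{i \sqrt{561}}{40927}$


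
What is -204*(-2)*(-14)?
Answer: -5712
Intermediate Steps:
-204*(-2)*(-14) = -34*(-12)*(-14) = 408*(-14) = -5712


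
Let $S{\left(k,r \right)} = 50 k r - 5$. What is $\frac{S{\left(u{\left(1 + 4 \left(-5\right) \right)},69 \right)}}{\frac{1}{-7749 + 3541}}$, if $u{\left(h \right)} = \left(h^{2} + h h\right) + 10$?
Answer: $-10626862160$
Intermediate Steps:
$u{\left(h \right)} = 10 + 2 h^{2}$ ($u{\left(h \right)} = \left(h^{2} + h^{2}\right) + 10 = 2 h^{2} + 10 = 10 + 2 h^{2}$)
$S{\left(k,r \right)} = -5 + 50 k r$ ($S{\left(k,r \right)} = 50 k r - 5 = -5 + 50 k r$)
$\frac{S{\left(u{\left(1 + 4 \left(-5\right) \right)},69 \right)}}{\frac{1}{-7749 + 3541}} = \frac{-5 + 50 \left(10 + 2 \left(1 + 4 \left(-5\right)\right)^{2}\right) 69}{\frac{1}{-7749 + 3541}} = \frac{-5 + 50 \left(10 + 2 \left(1 - 20\right)^{2}\right) 69}{\frac{1}{-4208}} = \frac{-5 + 50 \left(10 + 2 \left(-19\right)^{2}\right) 69}{- \frac{1}{4208}} = \left(-5 + 50 \left(10 + 2 \cdot 361\right) 69\right) \left(-4208\right) = \left(-5 + 50 \left(10 + 722\right) 69\right) \left(-4208\right) = \left(-5 + 50 \cdot 732 \cdot 69\right) \left(-4208\right) = \left(-5 + 2525400\right) \left(-4208\right) = 2525395 \left(-4208\right) = -10626862160$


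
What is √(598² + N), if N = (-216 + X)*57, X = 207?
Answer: √357091 ≈ 597.57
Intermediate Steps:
N = -513 (N = (-216 + 207)*57 = -9*57 = -513)
√(598² + N) = √(598² - 513) = √(357604 - 513) = √357091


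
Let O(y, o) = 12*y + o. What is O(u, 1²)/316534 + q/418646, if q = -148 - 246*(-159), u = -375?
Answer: 5225287745/66257846482 ≈ 0.078863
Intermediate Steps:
q = 38966 (q = -148 + 39114 = 38966)
O(y, o) = o + 12*y
O(u, 1²)/316534 + q/418646 = (1² + 12*(-375))/316534 + 38966/418646 = (1 - 4500)*(1/316534) + 38966*(1/418646) = -4499*1/316534 + 19483/209323 = -4499/316534 + 19483/209323 = 5225287745/66257846482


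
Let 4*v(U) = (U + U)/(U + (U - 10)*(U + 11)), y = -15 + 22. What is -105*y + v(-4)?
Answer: -37484/51 ≈ -734.98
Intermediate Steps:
y = 7
v(U) = U/(2*(U + (-10 + U)*(11 + U))) (v(U) = ((U + U)/(U + (U - 10)*(U + 11)))/4 = ((2*U)/(U + (-10 + U)*(11 + U)))/4 = (2*U/(U + (-10 + U)*(11 + U)))/4 = U/(2*(U + (-10 + U)*(11 + U))))
-105*y + v(-4) = -105*7 + (½)*(-4)/(-110 + (-4)² + 2*(-4)) = -735 + (½)*(-4)/(-110 + 16 - 8) = -735 + (½)*(-4)/(-102) = -735 + (½)*(-4)*(-1/102) = -735 + 1/51 = -37484/51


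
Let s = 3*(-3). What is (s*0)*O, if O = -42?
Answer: 0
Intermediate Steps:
s = -9
(s*0)*O = -9*0*(-42) = 0*(-42) = 0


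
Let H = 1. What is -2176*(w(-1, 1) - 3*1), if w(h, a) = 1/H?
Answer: 4352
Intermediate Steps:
w(h, a) = 1 (w(h, a) = 1/1 = 1)
-2176*(w(-1, 1) - 3*1) = -2176*(1 - 3*1) = -2176*(1 - 3) = -2176*(-2) = 4352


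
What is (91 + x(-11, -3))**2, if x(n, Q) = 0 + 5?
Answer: 9216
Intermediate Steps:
x(n, Q) = 5
(91 + x(-11, -3))**2 = (91 + 5)**2 = 96**2 = 9216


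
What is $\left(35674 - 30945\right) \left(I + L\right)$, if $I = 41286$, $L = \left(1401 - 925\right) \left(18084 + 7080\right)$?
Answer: $56839506150$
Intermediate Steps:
$L = 11978064$ ($L = 476 \cdot 25164 = 11978064$)
$\left(35674 - 30945\right) \left(I + L\right) = \left(35674 - 30945\right) \left(41286 + 11978064\right) = 4729 \cdot 12019350 = 56839506150$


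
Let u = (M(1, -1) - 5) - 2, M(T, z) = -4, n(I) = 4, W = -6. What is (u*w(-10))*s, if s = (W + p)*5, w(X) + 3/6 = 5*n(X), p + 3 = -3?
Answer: 12870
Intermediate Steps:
p = -6 (p = -3 - 3 = -6)
w(X) = 39/2 (w(X) = -½ + 5*4 = -½ + 20 = 39/2)
u = -11 (u = (-4 - 5) - 2 = -9 - 2 = -11)
s = -60 (s = (-6 - 6)*5 = -12*5 = -60)
(u*w(-10))*s = -11*39/2*(-60) = -429/2*(-60) = 12870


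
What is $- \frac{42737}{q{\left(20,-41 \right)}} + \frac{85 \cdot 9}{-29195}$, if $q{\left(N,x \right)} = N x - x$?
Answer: $\frac{249422156}{4548581} \approx 54.835$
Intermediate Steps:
$q{\left(N,x \right)} = - x + N x$
$- \frac{42737}{q{\left(20,-41 \right)}} + \frac{85 \cdot 9}{-29195} = - \frac{42737}{\left(-41\right) \left(-1 + 20\right)} + \frac{85 \cdot 9}{-29195} = - \frac{42737}{\left(-41\right) 19} + 765 \left(- \frac{1}{29195}\right) = - \frac{42737}{-779} - \frac{153}{5839} = \left(-42737\right) \left(- \frac{1}{779}\right) - \frac{153}{5839} = \frac{42737}{779} - \frac{153}{5839} = \frac{249422156}{4548581}$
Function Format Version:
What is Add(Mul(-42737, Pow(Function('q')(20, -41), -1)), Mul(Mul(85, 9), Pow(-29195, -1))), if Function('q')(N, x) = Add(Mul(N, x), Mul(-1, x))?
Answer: Rational(249422156, 4548581) ≈ 54.835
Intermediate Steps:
Function('q')(N, x) = Add(Mul(-1, x), Mul(N, x))
Add(Mul(-42737, Pow(Function('q')(20, -41), -1)), Mul(Mul(85, 9), Pow(-29195, -1))) = Add(Mul(-42737, Pow(Mul(-41, Add(-1, 20)), -1)), Mul(Mul(85, 9), Pow(-29195, -1))) = Add(Mul(-42737, Pow(Mul(-41, 19), -1)), Mul(765, Rational(-1, 29195))) = Add(Mul(-42737, Pow(-779, -1)), Rational(-153, 5839)) = Add(Mul(-42737, Rational(-1, 779)), Rational(-153, 5839)) = Add(Rational(42737, 779), Rational(-153, 5839)) = Rational(249422156, 4548581)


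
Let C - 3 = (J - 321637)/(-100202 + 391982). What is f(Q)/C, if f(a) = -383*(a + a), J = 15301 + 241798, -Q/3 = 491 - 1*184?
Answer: 102923352540/405401 ≈ 2.5388e+5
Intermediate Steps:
Q = -921 (Q = -3*(491 - 1*184) = -3*(491 - 184) = -3*307 = -921)
J = 257099
f(a) = -766*a
C = 405401/145890 (C = 3 + (257099 - 321637)/(-100202 + 391982) = 3 - 64538/291780 = 3 - 64538*1/291780 = 3 - 32269/145890 = 405401/145890 ≈ 2.7788)
f(Q)/C = (-766*(-921))/(405401/145890) = 705486*(145890/405401) = 102923352540/405401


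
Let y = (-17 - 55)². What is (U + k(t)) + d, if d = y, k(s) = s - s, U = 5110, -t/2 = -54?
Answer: 10294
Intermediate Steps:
t = 108 (t = -2*(-54) = 108)
k(s) = 0
y = 5184 (y = (-72)² = 5184)
d = 5184
(U + k(t)) + d = (5110 + 0) + 5184 = 5110 + 5184 = 10294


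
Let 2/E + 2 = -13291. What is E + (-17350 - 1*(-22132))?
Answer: 63567124/13293 ≈ 4782.0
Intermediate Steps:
E = -2/13293 (E = 2/(-2 - 13291) = 2/(-13293) = 2*(-1/13293) = -2/13293 ≈ -0.00015046)
E + (-17350 - 1*(-22132)) = -2/13293 + (-17350 - 1*(-22132)) = -2/13293 + (-17350 + 22132) = -2/13293 + 4782 = 63567124/13293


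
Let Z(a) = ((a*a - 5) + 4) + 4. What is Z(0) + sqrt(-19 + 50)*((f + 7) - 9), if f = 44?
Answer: 3 + 42*sqrt(31) ≈ 236.85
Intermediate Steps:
Z(a) = 3 + a**2 (Z(a) = ((a**2 - 5) + 4) + 4 = ((-5 + a**2) + 4) + 4 = (-1 + a**2) + 4 = 3 + a**2)
Z(0) + sqrt(-19 + 50)*((f + 7) - 9) = (3 + 0**2) + sqrt(-19 + 50)*((44 + 7) - 9) = (3 + 0) + sqrt(31)*(51 - 9) = 3 + sqrt(31)*42 = 3 + 42*sqrt(31)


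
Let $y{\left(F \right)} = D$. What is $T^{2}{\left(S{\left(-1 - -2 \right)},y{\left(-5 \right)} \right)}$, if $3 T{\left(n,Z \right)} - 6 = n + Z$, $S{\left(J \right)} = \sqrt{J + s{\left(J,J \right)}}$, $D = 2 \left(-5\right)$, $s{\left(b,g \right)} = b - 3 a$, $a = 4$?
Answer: $\frac{\left(4 - i \sqrt{10}\right)^{2}}{9} \approx 0.66667 - 2.8109 i$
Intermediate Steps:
$s{\left(b,g \right)} = -12 + b$ ($s{\left(b,g \right)} = b - 12 = -12 + b$)
$D = -10$
$y{\left(F \right)} = -10$
$S{\left(J \right)} = \sqrt{-12 + 2 J}$ ($S{\left(J \right)} = \sqrt{J + \left(-12 + J\right)} = \sqrt{-12 + 2 J}$)
$T{\left(n,Z \right)} = 2 + \frac{Z}{3} + \frac{n}{3}$ ($T{\left(n,Z \right)} = 2 + \frac{n + Z}{3} = 2 + \frac{Z + n}{3} = 2 + \left(\frac{Z}{3} + \frac{n}{3}\right) = 2 + \frac{Z}{3} + \frac{n}{3}$)
$T^{2}{\left(S{\left(-1 - -2 \right)},y{\left(-5 \right)} \right)} = \left(2 + \frac{1}{3} \left(-10\right) + \frac{\sqrt{-12 + 2 \left(-1 - -2\right)}}{3}\right)^{2} = \left(2 - \frac{10}{3} + \frac{\sqrt{-12 + 2 \left(-1 + 2\right)}}{3}\right)^{2} = \left(2 - \frac{10}{3} + \frac{\sqrt{-12 + 2 \cdot 1}}{3}\right)^{2} = \left(2 - \frac{10}{3} + \frac{\sqrt{-12 + 2}}{3}\right)^{2} = \left(2 - \frac{10}{3} + \frac{\sqrt{-10}}{3}\right)^{2} = \left(2 - \frac{10}{3} + \frac{i \sqrt{10}}{3}\right)^{2} = \left(- \frac{4}{3} + \frac{i \sqrt{10}}{3}\right)^{2}$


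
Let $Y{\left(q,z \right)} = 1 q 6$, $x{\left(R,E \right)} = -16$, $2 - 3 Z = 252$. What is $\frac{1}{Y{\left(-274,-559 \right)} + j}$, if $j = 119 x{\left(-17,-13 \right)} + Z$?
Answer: $- \frac{3}{10894} \approx -0.00027538$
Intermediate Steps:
$Z = - \frac{250}{3}$ ($Z = \frac{2}{3} - 84 = - \frac{250}{3} \approx -83.333$)
$j = - \frac{5962}{3}$ ($j = 119 \left(-16\right) - \frac{250}{3} = -1904 - \frac{250}{3} = - \frac{5962}{3} \approx -1987.3$)
$Y{\left(q,z \right)} = 6 q$ ($Y{\left(q,z \right)} = q 6 = 6 q$)
$\frac{1}{Y{\left(-274,-559 \right)} + j} = \frac{1}{6 \left(-274\right) - \frac{5962}{3}} = \frac{1}{-1644 - \frac{5962}{3}} = \frac{1}{- \frac{10894}{3}} = - \frac{3}{10894}$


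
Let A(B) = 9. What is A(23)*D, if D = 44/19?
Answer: 396/19 ≈ 20.842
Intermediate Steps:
D = 44/19 (D = 44*(1/19) = 44/19 ≈ 2.3158)
A(23)*D = 9*(44/19) = 396/19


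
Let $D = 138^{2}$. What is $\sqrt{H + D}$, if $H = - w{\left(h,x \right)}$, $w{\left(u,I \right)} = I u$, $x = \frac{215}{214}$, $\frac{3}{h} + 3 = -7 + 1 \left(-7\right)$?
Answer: $\frac{7 \sqrt{5143888254}}{3638} \approx 138.0$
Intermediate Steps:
$h = - \frac{3}{17}$ ($h = \frac{3}{-3 + \left(-7 + 1 \left(-7\right)\right)} = \frac{3}{-3 - 14} = \frac{3}{-17} = 3 \left(- \frac{1}{17}\right) = - \frac{3}{17} \approx -0.17647$)
$D = 19044$
$x = \frac{215}{214}$ ($x = 215 \cdot \frac{1}{214} = \frac{215}{214} \approx 1.0047$)
$H = \frac{645}{3638}$ ($H = - \frac{215 \left(-3\right)}{214 \cdot 17} = \left(-1\right) \left(- \frac{645}{3638}\right) = \frac{645}{3638} \approx 0.1773$)
$\sqrt{H + D} = \sqrt{\frac{645}{3638} + 19044} = \sqrt{\frac{69282717}{3638}} = \frac{7 \sqrt{5143888254}}{3638}$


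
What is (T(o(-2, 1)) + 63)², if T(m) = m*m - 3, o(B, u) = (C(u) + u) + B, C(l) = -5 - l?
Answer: 11881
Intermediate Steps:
o(B, u) = -5 + B (o(B, u) = ((-5 - u) + u) + B = -5 + B)
T(m) = -3 + m² (T(m) = m² - 3 = -3 + m²)
(T(o(-2, 1)) + 63)² = ((-3 + (-5 - 2)²) + 63)² = ((-3 + (-7)²) + 63)² = ((-3 + 49) + 63)² = (46 + 63)² = 109² = 11881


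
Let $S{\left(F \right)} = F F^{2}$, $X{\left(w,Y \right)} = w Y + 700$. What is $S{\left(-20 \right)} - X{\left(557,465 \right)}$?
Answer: $-267705$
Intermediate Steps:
$X{\left(w,Y \right)} = 700 + Y w$ ($X{\left(w,Y \right)} = Y w + 700 = 700 + Y w$)
$S{\left(F \right)} = F^{3}$
$S{\left(-20 \right)} - X{\left(557,465 \right)} = \left(-20\right)^{3} - \left(700 + 465 \cdot 557\right) = -8000 - \left(700 + 259005\right) = -8000 - 259705 = -267705$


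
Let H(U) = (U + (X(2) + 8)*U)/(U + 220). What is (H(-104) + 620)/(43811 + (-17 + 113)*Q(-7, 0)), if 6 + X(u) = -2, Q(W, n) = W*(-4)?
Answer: 17954/1348471 ≈ 0.013314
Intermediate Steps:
Q(W, n) = -4*W
X(u) = -8 (X(u) = -6 - 2 = -8)
H(U) = U/(220 + U) (H(U) = (U + (-8 + 8)*U)/(U + 220) = (U + 0*U)/(220 + U) = (U + 0)/(220 + U) = U/(220 + U))
(H(-104) + 620)/(43811 + (-17 + 113)*Q(-7, 0)) = (-104/(220 - 104) + 620)/(43811 + (-17 + 113)*(-4*(-7))) = (-104/116 + 620)/(43811 + 96*28) = (-104*1/116 + 620)/(43811 + 2688) = (-26/29 + 620)/46499 = (17954/29)*(1/46499) = 17954/1348471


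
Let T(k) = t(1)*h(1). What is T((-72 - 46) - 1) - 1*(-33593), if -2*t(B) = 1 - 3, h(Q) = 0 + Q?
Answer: 33594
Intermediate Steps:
h(Q) = Q
t(B) = 1 (t(B) = -(1 - 3)/2 = -½*(-2) = 1)
T(k) = 1 (T(k) = 1*1 = 1)
T((-72 - 46) - 1) - 1*(-33593) = 1 - 1*(-33593) = 1 + 33593 = 33594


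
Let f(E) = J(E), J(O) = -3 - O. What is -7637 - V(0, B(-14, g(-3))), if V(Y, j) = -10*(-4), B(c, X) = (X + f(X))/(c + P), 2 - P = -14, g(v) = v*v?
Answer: -7677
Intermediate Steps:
g(v) = v²
f(E) = -3 - E
P = 16 (P = 2 - 1*(-14) = 2 + 14 = 16)
B(c, X) = -3/(16 + c) (B(c, X) = (X + (-3 - X))/(c + 16) = -3/(16 + c))
V(Y, j) = 40
-7637 - V(0, B(-14, g(-3))) = -7637 - 1*40 = -7637 - 40 = -7677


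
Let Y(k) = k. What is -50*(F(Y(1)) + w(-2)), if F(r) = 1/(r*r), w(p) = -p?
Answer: -150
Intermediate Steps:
F(r) = r⁻² (F(r) = 1/(r²) = r⁻²)
-50*(F(Y(1)) + w(-2)) = -50*(1⁻² - 1*(-2)) = -50*(1 + 2) = -50*3 = -150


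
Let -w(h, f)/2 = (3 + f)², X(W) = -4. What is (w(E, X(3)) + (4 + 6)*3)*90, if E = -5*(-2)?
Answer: 2520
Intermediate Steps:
E = 10
w(h, f) = -2*(3 + f)²
(w(E, X(3)) + (4 + 6)*3)*90 = (-2*(3 - 4)² + (4 + 6)*3)*90 = (-2*(-1)² + 10*3)*90 = (-2*1 + 30)*90 = (-2 + 30)*90 = 28*90 = 2520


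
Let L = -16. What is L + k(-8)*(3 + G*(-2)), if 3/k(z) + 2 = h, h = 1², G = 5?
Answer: 5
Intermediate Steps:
h = 1
k(z) = -3 (k(z) = 3/(-2 + 1) = 3/(-1) = 3*(-1) = -3)
L + k(-8)*(3 + G*(-2)) = -16 - 3*(3 + 5*(-2)) = -16 - 3*(3 - 10) = -16 - 3*(-7) = -16 + 21 = 5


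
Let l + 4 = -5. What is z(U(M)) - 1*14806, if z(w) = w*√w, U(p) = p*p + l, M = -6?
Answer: -14806 + 81*√3 ≈ -14666.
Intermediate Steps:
l = -9 (l = -4 - 5 = -9)
U(p) = -9 + p² (U(p) = p*p - 9 = p² - 9 = -9 + p²)
z(w) = w^(3/2)
z(U(M)) - 1*14806 = (-9 + (-6)²)^(3/2) - 1*14806 = (-9 + 36)^(3/2) - 14806 = 27^(3/2) - 14806 = 81*√3 - 14806 = -14806 + 81*√3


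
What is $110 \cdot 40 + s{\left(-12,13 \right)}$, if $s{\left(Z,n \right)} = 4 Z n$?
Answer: $3776$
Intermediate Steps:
$s{\left(Z,n \right)} = 4 Z n$
$110 \cdot 40 + s{\left(-12,13 \right)} = 110 \cdot 40 + 4 \left(-12\right) 13 = 4400 - 624 = 3776$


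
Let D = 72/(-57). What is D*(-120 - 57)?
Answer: 4248/19 ≈ 223.58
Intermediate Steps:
D = -24/19 (D = 72*(-1/57) = -24/19 ≈ -1.2632)
D*(-120 - 57) = -24*(-120 - 57)/19 = -24/19*(-177) = 4248/19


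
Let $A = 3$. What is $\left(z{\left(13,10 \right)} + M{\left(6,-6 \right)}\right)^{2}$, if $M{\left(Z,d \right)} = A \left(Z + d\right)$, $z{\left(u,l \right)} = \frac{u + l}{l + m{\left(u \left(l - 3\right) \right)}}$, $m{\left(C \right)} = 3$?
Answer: $\frac{529}{169} \approx 3.1302$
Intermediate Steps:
$z{\left(u,l \right)} = \frac{l + u}{3 + l}$ ($z{\left(u,l \right)} = \frac{u + l}{l + 3} = \frac{l + u}{3 + l}$)
$M{\left(Z,d \right)} = 3 Z + 3 d$ ($M{\left(Z,d \right)} = 3 \left(Z + d\right) = 3 Z + 3 d$)
$\left(z{\left(13,10 \right)} + M{\left(6,-6 \right)}\right)^{2} = \left(\frac{10 + 13}{3 + 10} + \left(3 \cdot 6 + 3 \left(-6\right)\right)\right)^{2} = \left(\frac{1}{13} \cdot 23 + \left(18 - 18\right)\right)^{2} = \left(\frac{1}{13} \cdot 23 + 0\right)^{2} = \left(\frac{23}{13} + 0\right)^{2} = \left(\frac{23}{13}\right)^{2} = \frac{529}{169}$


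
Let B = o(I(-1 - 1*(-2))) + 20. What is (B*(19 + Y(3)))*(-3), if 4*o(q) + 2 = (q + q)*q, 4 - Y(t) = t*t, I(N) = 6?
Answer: -1575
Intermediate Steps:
Y(t) = 4 - t² (Y(t) = 4 - t*t = 4 - t²)
o(q) = -½ + q²/2 (o(q) = -½ + ((q + q)*q)/4 = -½ + ((2*q)*q)/4 = -½ + (2*q²)/4 = -½ + q²/2)
B = 75/2 (B = (-½ + (½)*6²) + 20 = (-½ + (½)*36) + 20 = (-½ + 18) + 20 = 35/2 + 20 = 75/2 ≈ 37.500)
(B*(19 + Y(3)))*(-3) = (75*(19 + (4 - 1*3²))/2)*(-3) = (75*(19 + (4 - 1*9))/2)*(-3) = (75*(19 + (4 - 9))/2)*(-3) = (75*(19 - 5)/2)*(-3) = ((75/2)*14)*(-3) = 525*(-3) = -1575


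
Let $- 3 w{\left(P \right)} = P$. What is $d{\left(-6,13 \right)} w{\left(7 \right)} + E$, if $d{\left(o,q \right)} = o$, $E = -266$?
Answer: $-252$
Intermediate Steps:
$w{\left(P \right)} = - \frac{P}{3}$
$d{\left(-6,13 \right)} w{\left(7 \right)} + E = - 6 \left(\left(- \frac{1}{3}\right) 7\right) - 266 = \left(-6\right) \left(- \frac{7}{3}\right) - 266 = 14 - 266 = -252$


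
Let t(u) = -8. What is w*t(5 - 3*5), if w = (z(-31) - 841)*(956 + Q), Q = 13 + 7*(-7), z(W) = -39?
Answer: 6476800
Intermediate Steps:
Q = -36 (Q = 13 - 49 = -36)
w = -809600 (w = (-39 - 841)*(956 - 36) = -880*920 = -809600)
w*t(5 - 3*5) = -809600*(-8) = 6476800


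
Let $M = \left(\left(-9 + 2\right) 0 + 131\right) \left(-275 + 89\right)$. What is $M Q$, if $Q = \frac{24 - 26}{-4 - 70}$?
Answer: $- \frac{24366}{37} \approx -658.54$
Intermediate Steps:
$M = -24366$ ($M = \left(\left(-7\right) 0 + 131\right) \left(-186\right) = \left(0 + 131\right) \left(-186\right) = 131 \left(-186\right) = -24366$)
$Q = \frac{1}{37}$ ($Q = - \frac{2}{-74} = \left(-2\right) \left(- \frac{1}{74}\right) = \frac{1}{37} \approx 0.027027$)
$M Q = \left(-24366\right) \frac{1}{37} = - \frac{24366}{37}$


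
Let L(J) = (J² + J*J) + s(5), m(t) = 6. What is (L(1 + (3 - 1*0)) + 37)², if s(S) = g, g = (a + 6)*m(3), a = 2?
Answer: 13689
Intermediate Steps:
g = 48 (g = (2 + 6)*6 = 8*6 = 48)
s(S) = 48
L(J) = 48 + 2*J² (L(J) = (J² + J*J) + 48 = (J² + J²) + 48 = 2*J² + 48 = 48 + 2*J²)
(L(1 + (3 - 1*0)) + 37)² = ((48 + 2*(1 + (3 - 1*0))²) + 37)² = ((48 + 2*(1 + (3 + 0))²) + 37)² = ((48 + 2*(1 + 3)²) + 37)² = ((48 + 2*4²) + 37)² = ((48 + 2*16) + 37)² = ((48 + 32) + 37)² = (80 + 37)² = 117² = 13689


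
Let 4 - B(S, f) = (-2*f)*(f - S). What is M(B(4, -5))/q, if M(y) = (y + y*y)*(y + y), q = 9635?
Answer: 7144/41 ≈ 174.24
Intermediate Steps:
B(S, f) = 4 + 2*f*(f - S) (B(S, f) = 4 - (-2*f)*(f - S) = 4 - (-2)*f*(f - S) = 4 + 2*f*(f - S))
M(y) = 2*y*(y + y²) (M(y) = (y + y²)*(2*y) = 2*y*(y + y²))
M(B(4, -5))/q = (2*(4 + 2*(-5)² - 2*4*(-5))²*(1 + (4 + 2*(-5)² - 2*4*(-5))))/9635 = (2*(4 + 2*25 + 40)²*(1 + (4 + 2*25 + 40)))*(1/9635) = (2*(4 + 50 + 40)²*(1 + (4 + 50 + 40)))*(1/9635) = (2*94²*(1 + 94))*(1/9635) = (2*8836*95)*(1/9635) = 1678840*(1/9635) = 7144/41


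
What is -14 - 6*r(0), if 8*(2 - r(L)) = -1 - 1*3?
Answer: -29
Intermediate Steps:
r(L) = 5/2 (r(L) = 2 - (-1 - 1*3)/8 = 2 - (-1 - 3)/8 = 2 - ⅛*(-4) = 2 + ½ = 5/2)
-14 - 6*r(0) = -14 - 6*5/2 = -14 - 15 = -29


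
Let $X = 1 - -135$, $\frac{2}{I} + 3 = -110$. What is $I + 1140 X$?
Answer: $\frac{17519518}{113} \approx 1.5504 \cdot 10^{5}$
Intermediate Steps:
$I = - \frac{2}{113}$ ($I = \frac{2}{-3 - 110} = \frac{2}{-113} = 2 \left(- \frac{1}{113}\right) = - \frac{2}{113} \approx -0.017699$)
$X = 136$ ($X = 1 + 135 = 136$)
$I + 1140 X = - \frac{2}{113} + 1140 \cdot 136 = - \frac{2}{113} + 155040 = \frac{17519518}{113}$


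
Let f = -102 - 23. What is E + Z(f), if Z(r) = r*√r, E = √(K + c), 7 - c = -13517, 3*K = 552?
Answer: 2*√3427 - 625*I*√5 ≈ 117.08 - 1397.5*I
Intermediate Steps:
K = 184 (K = (⅓)*552 = 184)
c = 13524 (c = 7 - 1*(-13517) = 7 + 13517 = 13524)
E = 2*√3427 (E = √(184 + 13524) = √13708 = 2*√3427 ≈ 117.08)
f = -125
Z(r) = r^(3/2)
E + Z(f) = 2*√3427 + (-125)^(3/2) = 2*√3427 - 625*I*√5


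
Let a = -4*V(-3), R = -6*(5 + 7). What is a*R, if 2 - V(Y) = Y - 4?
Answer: 2592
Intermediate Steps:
V(Y) = 6 - Y (V(Y) = 2 - (Y - 4) = 2 - (-4 + Y) = 2 + (4 - Y) = 6 - Y)
R = -72 (R = -6*12 = -72)
a = -36 (a = -4*(6 - 1*(-3)) = -4*(6 + 3) = -4*9 = -36)
a*R = -36*(-72) = 2592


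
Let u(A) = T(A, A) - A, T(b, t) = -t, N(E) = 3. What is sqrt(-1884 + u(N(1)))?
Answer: 3*I*sqrt(210) ≈ 43.474*I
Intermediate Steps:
u(A) = -2*A (u(A) = -A - A = -2*A)
sqrt(-1884 + u(N(1))) = sqrt(-1884 - 2*3) = sqrt(-1884 - 6) = sqrt(-1890) = 3*I*sqrt(210)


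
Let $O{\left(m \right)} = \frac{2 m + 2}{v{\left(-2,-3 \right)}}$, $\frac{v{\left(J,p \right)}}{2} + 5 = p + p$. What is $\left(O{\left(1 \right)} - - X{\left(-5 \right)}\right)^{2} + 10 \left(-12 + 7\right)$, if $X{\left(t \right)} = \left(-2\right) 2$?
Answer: $- \frac{3934}{121} \approx -32.512$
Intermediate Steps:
$v{\left(J,p \right)} = -10 + 4 p$ ($v{\left(J,p \right)} = -10 + 2 \left(p + p\right) = -10 + 2 \cdot 2 p = -10 + 4 p$)
$X{\left(t \right)} = -4$
$O{\left(m \right)} = - \frac{1}{11} - \frac{m}{11}$ ($O{\left(m \right)} = \frac{2 m + 2}{-10 + 4 \left(-3\right)} = \frac{2 + 2 m}{-10 - 12} = \frac{2 + 2 m}{-22} = \left(2 + 2 m\right) \left(- \frac{1}{22}\right) = - \frac{1}{11} - \frac{m}{11}$)
$\left(O{\left(1 \right)} - - X{\left(-5 \right)}\right)^{2} + 10 \left(-12 + 7\right) = \left(\left(- \frac{1}{11} - \frac{1}{11}\right) - 4\right)^{2} + 10 \left(-12 + 7\right) = \left(\left(- \frac{1}{11} - \frac{1}{11}\right) + \left(-4 + 0\right)\right)^{2} + 10 \left(-5\right) = \left(- \frac{2}{11} - 4\right)^{2} - 50 = \left(- \frac{46}{11}\right)^{2} - 50 = \frac{2116}{121} - 50 = - \frac{3934}{121}$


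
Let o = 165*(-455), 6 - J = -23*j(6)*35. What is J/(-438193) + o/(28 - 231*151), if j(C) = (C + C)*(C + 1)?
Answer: 335608467/167827919 ≈ 1.9997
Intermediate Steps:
j(C) = 2*C*(1 + C) (j(C) = (2*C)*(1 + C) = 2*C*(1 + C))
J = 67626 (J = 6 - (-46*6*(1 + 6))*35 = 6 - (-46*6*7)*35 = 6 - (-23*84)*35 = 6 - (-1932)*35 = 6 - 1*(-67620) = 6 + 67620 = 67626)
o = -75075
J/(-438193) + o/(28 - 231*151) = 67626/(-438193) - 75075/(28 - 231*151) = 67626*(-1/438193) - 75075/(28 - 34881) = -67626/438193 - 75075/(-34853) = -67626/438193 - 75075*(-1/34853) = -67626/438193 + 825/383 = 335608467/167827919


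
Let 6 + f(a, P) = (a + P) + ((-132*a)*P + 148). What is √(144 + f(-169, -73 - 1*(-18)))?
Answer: I*√1226878 ≈ 1107.6*I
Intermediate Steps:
f(a, P) = 142 + P + a - 132*P*a (f(a, P) = -6 + ((a + P) + ((-132*a)*P + 148)) = -6 + ((P + a) + (-132*P*a + 148)) = -6 + ((P + a) + (148 - 132*P*a)) = -6 + (148 + P + a - 132*P*a) = 142 + P + a - 132*P*a)
√(144 + f(-169, -73 - 1*(-18))) = √(144 + (142 + (-73 - 1*(-18)) - 169 - 132*(-73 - 1*(-18))*(-169))) = √(144 + (142 + (-73 + 18) - 169 - 132*(-73 + 18)*(-169))) = √(144 + (142 - 55 - 169 - 132*(-55)*(-169))) = √(144 + (142 - 55 - 169 - 1226940)) = √(144 - 1227022) = √(-1226878) = I*√1226878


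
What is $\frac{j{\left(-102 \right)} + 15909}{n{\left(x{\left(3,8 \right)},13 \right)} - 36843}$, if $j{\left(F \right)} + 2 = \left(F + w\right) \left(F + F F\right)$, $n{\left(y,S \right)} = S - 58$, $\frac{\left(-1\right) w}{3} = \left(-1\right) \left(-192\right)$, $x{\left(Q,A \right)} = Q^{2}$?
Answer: $\frac{6968849}{36888} \approx 188.92$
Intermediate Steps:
$w = -576$ ($w = - 3 \left(\left(-1\right) \left(-192\right)\right) = \left(-3\right) 192 = -576$)
$n{\left(y,S \right)} = -58 + S$ ($n{\left(y,S \right)} = S - 58 = -58 + S$)
$j{\left(F \right)} = -2 + \left(-576 + F\right) \left(F + F^{2}\right)$ ($j{\left(F \right)} = -2 + \left(F - 576\right) \left(F + F F\right) = -2 + \left(-576 + F\right) \left(F + F^{2}\right)$)
$\frac{j{\left(-102 \right)} + 15909}{n{\left(x{\left(3,8 \right)},13 \right)} - 36843} = \frac{\left(-2 + \left(-102\right)^{3} - -58752 - 575 \left(-102\right)^{2}\right) + 15909}{\left(-58 + 13\right) - 36843} = \frac{\left(-2 - 1061208 + 58752 - 5982300\right) + 15909}{-45 - 36843} = \frac{\left(-2 - 1061208 + 58752 - 5982300\right) + 15909}{-36888} = \left(-6984758 + 15909\right) \left(- \frac{1}{36888}\right) = \left(-6968849\right) \left(- \frac{1}{36888}\right) = \frac{6968849}{36888}$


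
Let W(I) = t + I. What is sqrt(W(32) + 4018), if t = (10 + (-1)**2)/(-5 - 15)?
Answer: sqrt(404945)/10 ≈ 63.635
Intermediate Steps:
t = -11/20 (t = (10 + 1)/(-20) = 11*(-1/20) = -11/20 ≈ -0.55000)
W(I) = -11/20 + I
sqrt(W(32) + 4018) = sqrt((-11/20 + 32) + 4018) = sqrt(629/20 + 4018) = sqrt(80989/20) = sqrt(404945)/10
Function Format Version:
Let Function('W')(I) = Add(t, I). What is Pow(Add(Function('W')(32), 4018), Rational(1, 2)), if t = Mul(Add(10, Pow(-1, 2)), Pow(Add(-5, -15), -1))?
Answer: Mul(Rational(1, 10), Pow(404945, Rational(1, 2))) ≈ 63.635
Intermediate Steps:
t = Rational(-11, 20) (t = Mul(Add(10, 1), Pow(-20, -1)) = Mul(11, Rational(-1, 20)) = Rational(-11, 20) ≈ -0.55000)
Function('W')(I) = Add(Rational(-11, 20), I)
Pow(Add(Function('W')(32), 4018), Rational(1, 2)) = Pow(Add(Add(Rational(-11, 20), 32), 4018), Rational(1, 2)) = Pow(Add(Rational(629, 20), 4018), Rational(1, 2)) = Pow(Rational(80989, 20), Rational(1, 2)) = Mul(Rational(1, 10), Pow(404945, Rational(1, 2)))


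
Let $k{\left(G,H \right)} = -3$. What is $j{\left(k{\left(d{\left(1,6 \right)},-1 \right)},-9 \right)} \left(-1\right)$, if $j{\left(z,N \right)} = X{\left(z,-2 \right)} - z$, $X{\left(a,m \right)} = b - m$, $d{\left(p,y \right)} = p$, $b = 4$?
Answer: $-9$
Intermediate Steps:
$X{\left(a,m \right)} = 4 - m$
$j{\left(z,N \right)} = 6 - z$ ($j{\left(z,N \right)} = \left(4 - -2\right) - z = \left(4 + 2\right) - z = 6 - z$)
$j{\left(k{\left(d{\left(1,6 \right)},-1 \right)},-9 \right)} \left(-1\right) = \left(6 - -3\right) \left(-1\right) = \left(6 + 3\right) \left(-1\right) = 9 \left(-1\right) = -9$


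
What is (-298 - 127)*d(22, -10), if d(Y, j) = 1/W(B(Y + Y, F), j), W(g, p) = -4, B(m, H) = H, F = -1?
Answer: 425/4 ≈ 106.25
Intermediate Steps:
d(Y, j) = -1/4 (d(Y, j) = 1/(-4) = -1/4)
(-298 - 127)*d(22, -10) = (-298 - 127)*(-1/4) = -425*(-1/4) = 425/4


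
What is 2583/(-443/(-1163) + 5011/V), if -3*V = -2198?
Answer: 161045262/450173 ≈ 357.74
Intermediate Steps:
V = 2198/3 (V = -⅓*(-2198) = 2198/3 ≈ 732.67)
2583/(-443/(-1163) + 5011/V) = 2583/(-443/(-1163) + 5011/(2198/3)) = 2583/(-443*(-1/1163) + 5011*(3/2198)) = 2583/(443/1163 + 15033/2198) = 2583/(18457093/2556274) = 2583*(2556274/18457093) = 161045262/450173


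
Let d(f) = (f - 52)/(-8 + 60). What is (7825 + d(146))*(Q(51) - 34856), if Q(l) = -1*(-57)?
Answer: -7081492103/26 ≈ -2.7237e+8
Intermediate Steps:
d(f) = -1 + f/52 (d(f) = (-52 + f)/52 = (-52 + f)*(1/52) = -1 + f/52)
Q(l) = 57
(7825 + d(146))*(Q(51) - 34856) = (7825 + (-1 + (1/52)*146))*(57 - 34856) = (7825 + (-1 + 73/26))*(-34799) = (7825 + 47/26)*(-34799) = (203497/26)*(-34799) = -7081492103/26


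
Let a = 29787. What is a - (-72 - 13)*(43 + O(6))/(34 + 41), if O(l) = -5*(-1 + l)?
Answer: 149037/5 ≈ 29807.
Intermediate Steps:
O(l) = 5 - 5*l
a - (-72 - 13)*(43 + O(6))/(34 + 41) = 29787 - (-72 - 13)*(43 + (5 - 5*6))/(34 + 41) = 29787 - (-85)*(43 + (5 - 30))/75 = 29787 - (-85)*(43 - 25)*(1/75) = 29787 - (-85)*18*(1/75) = 29787 - (-85)*6/25 = 29787 - 1*(-102/5) = 29787 + 102/5 = 149037/5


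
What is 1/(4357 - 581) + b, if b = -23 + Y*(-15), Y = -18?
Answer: 932673/3776 ≈ 247.00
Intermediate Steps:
b = 247 (b = -23 - 18*(-15) = -23 + 270 = 247)
1/(4357 - 581) + b = 1/(4357 - 581) + 247 = 1/3776 + 247 = 932673/3776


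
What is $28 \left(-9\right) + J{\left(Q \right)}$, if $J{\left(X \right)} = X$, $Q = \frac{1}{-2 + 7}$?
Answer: $- \frac{1259}{5} \approx -251.8$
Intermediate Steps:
$Q = \frac{1}{5} \approx 0.2$
$28 \left(-9\right) + J{\left(Q \right)} = 28 \left(-9\right) + \frac{1}{5} = -252 + \frac{1}{5} = - \frac{1259}{5}$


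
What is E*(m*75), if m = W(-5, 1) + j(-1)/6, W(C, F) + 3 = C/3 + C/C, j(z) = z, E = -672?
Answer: 193200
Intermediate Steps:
W(C, F) = -2 + C/3 (W(C, F) = -3 + (C/3 + C/C) = -3 + (C*(⅓) + 1) = -3 + (C/3 + 1) = -3 + (1 + C/3) = -2 + C/3)
m = -23/6 (m = (-2 + (⅓)*(-5)) - 1/6 = (-2 - 5/3) - 1*⅙ = -11/3 - ⅙ = -23/6 ≈ -3.8333)
E*(m*75) = -(-2576)*75 = -672*(-575/2) = 193200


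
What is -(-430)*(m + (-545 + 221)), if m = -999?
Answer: -568890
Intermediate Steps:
-(-430)*(m + (-545 + 221)) = -(-430)*(-999 + (-545 + 221)) = -(-430)*(-999 - 324) = -(-430)*(-1323) = -1*568890 = -568890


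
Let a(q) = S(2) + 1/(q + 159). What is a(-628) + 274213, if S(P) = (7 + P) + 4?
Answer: 128611993/469 ≈ 2.7423e+5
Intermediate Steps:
S(P) = 11 + P
a(q) = 13 + 1/(159 + q) (a(q) = (11 + 2) + 1/(q + 159) = 13 + 1/(159 + q))
a(-628) + 274213 = (2068 + 13*(-628))/(159 - 628) + 274213 = (2068 - 8164)/(-469) + 274213 = -1/469*(-6096) + 274213 = 6096/469 + 274213 = 128611993/469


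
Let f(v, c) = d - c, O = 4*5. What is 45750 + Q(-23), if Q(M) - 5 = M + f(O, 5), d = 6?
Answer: 45733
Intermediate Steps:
O = 20
f(v, c) = 6 - c
Q(M) = 6 + M (Q(M) = 5 + (M + (6 - 1*5)) = 5 + (M + (6 - 5)) = 5 + (M + 1) = 5 + (1 + M) = 6 + M)
45750 + Q(-23) = 45750 + (6 - 23) = 45750 - 17 = 45733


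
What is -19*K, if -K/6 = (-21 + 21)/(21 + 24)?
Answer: 0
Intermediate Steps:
K = 0 (K = -6*(-21 + 21)/(21 + 24) = -0/45 = -6*0 = 0)
-19*K = -19*0 = 0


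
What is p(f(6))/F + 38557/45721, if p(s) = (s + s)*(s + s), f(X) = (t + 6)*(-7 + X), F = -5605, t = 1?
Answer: 207150669/256266205 ≈ 0.80834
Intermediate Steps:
f(X) = -49 + 7*X (f(X) = (1 + 6)*(-7 + X) = 7*(-7 + X) = -49 + 7*X)
p(s) = 4*s² (p(s) = (2*s)*(2*s) = 4*s²)
p(f(6))/F + 38557/45721 = (4*(-49 + 7*6)²)/(-5605) + 38557/45721 = (4*(-49 + 42)²)*(-1/5605) + 38557*(1/45721) = (4*(-7)²)*(-1/5605) + 38557/45721 = (4*49)*(-1/5605) + 38557/45721 = 196*(-1/5605) + 38557/45721 = -196/5605 + 38557/45721 = 207150669/256266205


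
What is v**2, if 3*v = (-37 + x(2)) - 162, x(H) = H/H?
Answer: 4356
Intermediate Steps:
x(H) = 1
v = -66 (v = ((-37 + 1) - 162)/3 = (-36 - 162)/3 = (1/3)*(-198) = -66)
v**2 = (-66)**2 = 4356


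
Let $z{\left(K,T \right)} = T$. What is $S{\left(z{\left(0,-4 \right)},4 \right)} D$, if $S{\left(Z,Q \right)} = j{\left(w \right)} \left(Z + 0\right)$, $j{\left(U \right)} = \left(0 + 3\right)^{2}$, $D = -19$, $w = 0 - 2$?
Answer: $684$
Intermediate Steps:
$w = -2$
$j{\left(U \right)} = 9$ ($j{\left(U \right)} = 3^{2} = 9$)
$S{\left(Z,Q \right)} = 9 Z$ ($S{\left(Z,Q \right)} = 9 \left(Z + 0\right) = 9 Z$)
$S{\left(z{\left(0,-4 \right)},4 \right)} D = 9 \left(-4\right) \left(-19\right) = \left(-36\right) \left(-19\right) = 684$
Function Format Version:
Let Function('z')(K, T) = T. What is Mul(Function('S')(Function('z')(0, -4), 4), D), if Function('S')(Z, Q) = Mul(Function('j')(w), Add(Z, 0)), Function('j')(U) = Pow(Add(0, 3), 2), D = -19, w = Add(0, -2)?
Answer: 684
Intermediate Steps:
w = -2
Function('j')(U) = 9 (Function('j')(U) = Pow(3, 2) = 9)
Function('S')(Z, Q) = Mul(9, Z) (Function('S')(Z, Q) = Mul(9, Add(Z, 0)) = Mul(9, Z))
Mul(Function('S')(Function('z')(0, -4), 4), D) = Mul(Mul(9, -4), -19) = Mul(-36, -19) = 684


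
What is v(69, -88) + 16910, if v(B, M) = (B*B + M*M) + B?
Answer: 29484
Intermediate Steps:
v(B, M) = B + B² + M² (v(B, M) = (B² + M²) + B = B + B² + M²)
v(69, -88) + 16910 = (69 + 69² + (-88)²) + 16910 = (69 + 4761 + 7744) + 16910 = 12574 + 16910 = 29484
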